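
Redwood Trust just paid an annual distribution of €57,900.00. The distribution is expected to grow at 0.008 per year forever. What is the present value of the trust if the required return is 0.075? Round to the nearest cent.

€871092.54

D₁ = D₀ × (1 + g) = €57,900.00 × 1.008 = €58,363.2000
Growing perpetuity: P = D₁ / (r − g) = €58,363.2000 / (0.075 − 0.008) = €871,092.54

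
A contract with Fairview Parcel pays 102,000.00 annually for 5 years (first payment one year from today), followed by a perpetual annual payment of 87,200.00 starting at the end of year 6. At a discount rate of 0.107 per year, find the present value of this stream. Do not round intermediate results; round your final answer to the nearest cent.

PV of 5-year annuity: 102,000.00 × [1 − (1+0.107)^−5] / 0.107 = 379843.82775
Perpetuity value at year 5: 87,200.00 / 0.107 = 814953.27103
PV of perpetuity: 814953.27103 / (1+0.107)^5 = 490224.03789
Total PV = 379843.82775 + 490224.03789 = 870067.86564

870067.87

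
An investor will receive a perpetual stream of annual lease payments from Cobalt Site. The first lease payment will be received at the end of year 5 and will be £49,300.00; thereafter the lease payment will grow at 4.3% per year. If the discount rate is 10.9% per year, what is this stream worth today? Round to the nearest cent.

Value at end of year 4: C₁ / (r − g) = £49,300.00 / (0.109 − 0.043) = £746,969.6970
Discount to today: PV = £746,969.6970 / (1 + 0.109)^4 = £746,969.6970 / 1.512607 = £493,829.24

£493829.24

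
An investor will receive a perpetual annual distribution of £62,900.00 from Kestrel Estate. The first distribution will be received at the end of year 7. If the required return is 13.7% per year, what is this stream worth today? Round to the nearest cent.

Value at end of year 6: C / r = £62,900.00 / 0.137 = £459,124.0876
Discount to today: PV = £459,124.0876 / (1 + 0.137)^6 = £459,124.0876 / 2.160542 = £212,504.09

£212504.09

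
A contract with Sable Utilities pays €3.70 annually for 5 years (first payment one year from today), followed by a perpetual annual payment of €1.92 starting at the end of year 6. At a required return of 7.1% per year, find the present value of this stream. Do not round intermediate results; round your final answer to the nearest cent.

€34.32

PV of 5-year annuity: €3.70 × [1 − (1+0.071)^−5] / 0.071 = 15.13020
Perpetuity value at year 5: €1.92 / 0.071 = 27.04225
PV of perpetuity: 27.04225 / (1+0.071)^5 = 19.19091
Total PV = 15.13020 + 19.19091 = 34.32111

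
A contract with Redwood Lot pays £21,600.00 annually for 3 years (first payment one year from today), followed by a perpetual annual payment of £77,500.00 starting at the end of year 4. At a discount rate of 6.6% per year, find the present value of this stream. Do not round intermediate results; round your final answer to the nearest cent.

£1026464.42

PV of 3-year annuity: £21,600.00 × [1 − (1+0.066)^−3] / 0.066 = 57102.05619
Perpetuity value at year 3: £77,500.00 / 0.066 = 1174242.42424
PV of perpetuity: 1174242.42424 / (1+0.066)^3 = 969362.36152
Total PV = 57102.05619 + 969362.36152 = 1026464.41771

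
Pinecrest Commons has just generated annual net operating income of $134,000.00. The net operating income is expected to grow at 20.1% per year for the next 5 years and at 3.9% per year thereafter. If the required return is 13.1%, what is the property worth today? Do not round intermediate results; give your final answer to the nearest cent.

$2848469.02

D_1 = 160934.00000
D_2 = 193281.73400
D_3 = 232131.36253
D_4 = 278789.76640
D_5 = 334826.50945
Terminal value at year 5: TV = D_5×(1+g_2)/(r−g_2) = 347884.74332/0.092 = 3781355.90564
P_0 = D_1/(1+r)^1 + D_2/(1+r)^2 + D_3/(1+r)^3 + D_4/(1+r)^4 + D_5/(1+r)^5 + TV/(1+r)^5
    = 142293.54553 + 151100.39628 + 160452.32177 + 170383.05787 + 180928.42838 + 2043311.27272 = 2848469.02256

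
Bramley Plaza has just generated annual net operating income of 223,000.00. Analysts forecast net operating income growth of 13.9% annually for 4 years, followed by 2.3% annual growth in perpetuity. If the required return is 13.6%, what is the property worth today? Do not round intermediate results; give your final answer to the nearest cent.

D_1 = 253997.00000
D_2 = 289302.58300
D_3 = 329515.64204
D_4 = 375318.31628
Terminal value at year 4: TV = D_4×(1+g_2)/(r−g_2) = 383950.63755/0.113 = 3397793.25270
P_0 = D_1/(1+r)^1 + D_2/(1+r)^2 + D_3/(1+r)^3 + D_4/(1+r)^4 + TV/(1+r)^4
    = 223588.90845 + 224179.37212 + 224771.39511 + 225364.98154 + 2040251.11605 = 2938155.77326

2938155.77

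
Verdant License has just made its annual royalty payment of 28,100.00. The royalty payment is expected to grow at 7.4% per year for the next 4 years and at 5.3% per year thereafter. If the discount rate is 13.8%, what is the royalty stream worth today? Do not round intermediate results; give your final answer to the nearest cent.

D_1 = 30179.40000
D_2 = 32412.67560
D_3 = 34811.21359
D_4 = 37387.24340
Terminal value at year 4: TV = D_4×(1+g_2)/(r−g_2) = 39368.76730/0.085 = 463161.96824
P_0 = D_1/(1+r)^1 + D_2/(1+r)^2 + D_3/(1+r)^3 + D_4/(1+r)^4 + TV/(1+r)^4
    = 26519.68366 + 25028.24275 + 23620.67901 + 22292.27527 + 276161.95125 = 373622.83192

373622.83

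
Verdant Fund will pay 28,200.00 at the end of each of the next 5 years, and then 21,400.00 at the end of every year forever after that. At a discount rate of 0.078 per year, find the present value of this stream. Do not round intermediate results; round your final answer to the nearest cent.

301653.12

PV of 5-year annuity: 28,200.00 × [1 − (1+0.078)^−5] / 0.078 = 113190.44181
Perpetuity value at year 5: 21,400.00 / 0.078 = 274358.97436
PV of perpetuity: 274358.97436 / (1+0.078)^5 = 188462.68164
Total PV = 113190.44181 + 188462.68164 = 301653.12345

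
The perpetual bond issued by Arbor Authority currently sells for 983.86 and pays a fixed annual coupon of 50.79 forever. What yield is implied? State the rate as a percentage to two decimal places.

5.16%

P = C/r ⇒ r = C/P = 50.79/983.86 = 0.051623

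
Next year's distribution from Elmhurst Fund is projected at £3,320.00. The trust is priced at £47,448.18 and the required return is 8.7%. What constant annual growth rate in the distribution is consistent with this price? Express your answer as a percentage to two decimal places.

P = D₁/(r−g) ⇒ g = r − D₁/P = 0.087 − £3,320.00/£47,448.18 = 0.017029

1.70%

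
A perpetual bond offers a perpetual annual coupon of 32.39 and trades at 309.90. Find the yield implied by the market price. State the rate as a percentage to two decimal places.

P = C/r ⇒ r = C/P = 32.39/309.90 = 0.104518

10.45%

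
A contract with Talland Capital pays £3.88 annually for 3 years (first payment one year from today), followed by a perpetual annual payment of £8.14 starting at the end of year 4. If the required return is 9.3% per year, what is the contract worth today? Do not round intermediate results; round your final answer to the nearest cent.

PV of 3-year annuity: £3.88 × [1 − (1+0.093)^−3] / 0.093 = 9.76915
Perpetuity value at year 3: £8.14 / 0.093 = 87.52688
PV of perpetuity: 87.52688 / (1+0.093)^3 = 67.03181
Total PV = 9.76915 + 67.03181 = 76.80096

£76.80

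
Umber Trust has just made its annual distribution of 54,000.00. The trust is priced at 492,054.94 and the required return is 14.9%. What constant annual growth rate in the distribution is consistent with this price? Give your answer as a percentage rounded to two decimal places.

P = D₀(1+g)/(r−g) ⇒ P(r−g) = D₀(1+g) ⇒ g(P+D₀) = P·r − D₀
g = (P·r − D₀)/(P + D₀) = (492,054.94×0.149 − 54,000.00) / (492,054.94 + 54,000.00) = 0.035374

3.54%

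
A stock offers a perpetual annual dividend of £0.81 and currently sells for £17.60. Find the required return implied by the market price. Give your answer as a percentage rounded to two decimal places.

P = C/r ⇒ r = C/P = £0.81/£17.60 = 0.046023

4.60%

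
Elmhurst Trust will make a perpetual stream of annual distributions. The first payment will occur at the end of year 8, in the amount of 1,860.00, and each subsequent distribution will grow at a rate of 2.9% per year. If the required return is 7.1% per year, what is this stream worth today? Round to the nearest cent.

27399.17

Value at end of year 7: C₁ / (r − g) = 1,860.00 / (0.071 − 0.029) = 44,285.7143
Discount to today: PV = 44,285.7143 / (1 + 0.071)^7 = 44,285.7143 / 1.616316 = 27,399.17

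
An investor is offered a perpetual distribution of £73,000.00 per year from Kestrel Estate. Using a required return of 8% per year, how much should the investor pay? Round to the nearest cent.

£912500.00

Level perpetuity: PV = C / r = £73,000.00 / 0.08 = £912,500.00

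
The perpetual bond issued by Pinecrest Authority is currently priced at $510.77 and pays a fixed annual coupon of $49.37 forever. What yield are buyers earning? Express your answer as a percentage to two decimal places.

9.67%

P = C/r ⇒ r = C/P = $49.37/$510.77 = 0.096658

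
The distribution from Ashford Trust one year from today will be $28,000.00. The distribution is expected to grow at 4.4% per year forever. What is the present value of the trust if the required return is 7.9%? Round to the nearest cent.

$800000.00

Growing perpetuity: P = D₁ / (r − g) = $28,000.0000 / (0.079 − 0.044) = $800,000.00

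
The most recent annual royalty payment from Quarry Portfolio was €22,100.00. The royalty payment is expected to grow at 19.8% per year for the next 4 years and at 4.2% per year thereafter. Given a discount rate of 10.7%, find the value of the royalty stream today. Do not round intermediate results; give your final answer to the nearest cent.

€594063.79

D_1 = 26475.80000
D_2 = 31718.00840
D_3 = 37998.17406
D_4 = 45521.81253
Terminal value at year 4: TV = D_4×(1+g_2)/(r−g_2) = 47433.72865/0.065 = 729749.67160
P_0 = D_1/(1+r)^1 + D_2/(1+r)^2 + D_3/(1+r)^3 + D_4/(1+r)^4 + TV/(1+r)^4
    = 23916.71183 + 25882.76493 + 28010.43576 + 30313.00997 + 485940.86756 = 594063.79005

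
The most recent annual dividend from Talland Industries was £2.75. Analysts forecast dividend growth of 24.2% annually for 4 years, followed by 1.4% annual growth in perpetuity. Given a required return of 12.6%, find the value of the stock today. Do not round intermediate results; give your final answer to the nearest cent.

£50.99

D_1 = 3.41550
D_2 = 4.24205
D_3 = 5.26863
D_4 = 6.54364
Terminal value at year 4: TV = D_4×(1+g_2)/(r−g_2) = 6.63525/0.112 = 59.24327
P_0 = D_1/(1+r)^1 + D_2/(1+r)^2 + D_3/(1+r)^3 + D_4/(1+r)^4 + TV/(1+r)^4
    = 3.03330 + 3.34579 + 3.69048 + 4.07067 + 36.85407 = 50.99431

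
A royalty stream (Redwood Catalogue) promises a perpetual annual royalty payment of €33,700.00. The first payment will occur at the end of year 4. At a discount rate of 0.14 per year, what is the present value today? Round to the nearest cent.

€162475.29

Value at end of year 3: C / r = €33,700.00 / 0.14 = €240,714.2857
Discount to today: PV = €240,714.2857 / (1 + 0.14)^3 = €240,714.2857 / 1.481544 = €162,475.29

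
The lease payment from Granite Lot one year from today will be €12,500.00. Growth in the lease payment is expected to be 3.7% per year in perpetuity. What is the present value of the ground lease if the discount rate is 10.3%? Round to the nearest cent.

€189393.94

Growing perpetuity: P = D₁ / (r − g) = €12,500.0000 / (0.103 − 0.037) = €189,393.94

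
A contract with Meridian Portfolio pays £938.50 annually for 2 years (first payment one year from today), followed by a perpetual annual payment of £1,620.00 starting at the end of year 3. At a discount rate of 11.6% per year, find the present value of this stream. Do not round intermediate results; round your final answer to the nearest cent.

£12807.67

PV of 2-year annuity: £938.50 × [1 − (1+0.116)^−2] / 0.116 = 1594.48909
Perpetuity value at year 2: £1,620.00 / 0.116 = 13965.51724
PV of perpetuity: 13965.51724 / (1+0.116)^2 = 11213.17593
Total PV = 1594.48909 + 11213.17593 = 12807.66502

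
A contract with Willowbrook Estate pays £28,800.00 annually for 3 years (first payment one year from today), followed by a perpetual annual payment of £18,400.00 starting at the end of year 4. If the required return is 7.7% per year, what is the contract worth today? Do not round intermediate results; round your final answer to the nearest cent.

PV of 3-year annuity: £28,800.00 × [1 − (1+0.077)^−3] / 0.077 = 74624.00464
Perpetuity value at year 3: £18,400.00 / 0.077 = 238961.03896
PV of perpetuity: 238961.03896 / (1+0.077)^3 = 191284.59155
Total PV = 74624.00464 + 191284.59155 = 265908.59619

£265908.60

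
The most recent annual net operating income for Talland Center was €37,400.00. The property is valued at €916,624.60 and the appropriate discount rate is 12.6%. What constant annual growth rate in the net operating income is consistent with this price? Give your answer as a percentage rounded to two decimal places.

8.19%

P = D₀(1+g)/(r−g) ⇒ P(r−g) = D₀(1+g) ⇒ g(P+D₀) = P·r − D₀
g = (P·r − D₀)/(P + D₀) = (€916,624.60×0.126 − €37,400.00) / (€916,624.60 + €37,400.00) = 0.081858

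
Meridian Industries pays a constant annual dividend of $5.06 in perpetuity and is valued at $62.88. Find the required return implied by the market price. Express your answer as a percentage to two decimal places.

P = C/r ⇒ r = C/P = $5.06/$62.88 = 0.080471

8.05%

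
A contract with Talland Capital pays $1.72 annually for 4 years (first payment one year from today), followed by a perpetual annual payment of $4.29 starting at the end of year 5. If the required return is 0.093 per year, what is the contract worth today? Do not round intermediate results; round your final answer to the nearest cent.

PV of 4-year annuity: $1.72 × [1 − (1+0.093)^−4] / 0.093 = 5.53582
Perpetuity value at year 4: $4.29 / 0.093 = 46.12903
PV of perpetuity: 46.12903 / (1+0.093)^4 = 32.32166
Total PV = 5.53582 + 32.32166 = 37.85748

$37.86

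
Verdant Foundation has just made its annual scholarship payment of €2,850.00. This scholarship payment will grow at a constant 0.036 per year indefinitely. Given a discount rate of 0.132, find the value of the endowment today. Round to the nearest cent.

D₁ = D₀ × (1 + g) = €2,850.00 × 1.036 = €2,952.6000
Growing perpetuity: P = D₁ / (r − g) = €2,952.6000 / (0.132 − 0.036) = €30,756.25

€30756.25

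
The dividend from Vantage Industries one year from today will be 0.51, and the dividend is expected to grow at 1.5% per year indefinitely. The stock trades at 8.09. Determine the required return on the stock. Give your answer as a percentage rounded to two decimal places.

7.80%

P = D₁/(r − g) ⇒ r = D₁/P + g = 0.5100/8.09 + 0.015 = 0.063041 + 0.015 = 0.078041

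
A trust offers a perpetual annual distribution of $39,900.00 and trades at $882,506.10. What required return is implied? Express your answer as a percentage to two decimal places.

P = C/r ⇒ r = C/P = $39,900.00/$882,506.10 = 0.045212

4.52%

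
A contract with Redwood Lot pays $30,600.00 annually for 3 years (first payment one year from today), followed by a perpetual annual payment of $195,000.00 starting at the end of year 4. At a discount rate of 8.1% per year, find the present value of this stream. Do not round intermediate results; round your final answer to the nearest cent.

$1984495.98

PV of 3-year annuity: $30,600.00 × [1 − (1+0.081)^−3] / 0.081 = 78717.09139
Perpetuity value at year 3: $195,000.00 / 0.081 = 2407407.40741
PV of perpetuity: 2407407.40741 / (1+0.081)^3 = 1905778.88383
Total PV = 78717.09139 + 1905778.88383 = 1984495.97522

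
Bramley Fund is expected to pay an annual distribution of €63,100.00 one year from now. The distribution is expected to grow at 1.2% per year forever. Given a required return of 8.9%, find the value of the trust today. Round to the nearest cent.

€819480.52

Growing perpetuity: P = D₁ / (r − g) = €63,100.0000 / (0.089 − 0.012) = €819,480.52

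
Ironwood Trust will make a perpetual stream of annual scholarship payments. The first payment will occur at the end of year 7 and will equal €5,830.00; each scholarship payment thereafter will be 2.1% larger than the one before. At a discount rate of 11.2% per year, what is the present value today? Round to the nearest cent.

Value at end of year 6: C₁ / (r − g) = €5,830.00 / (0.112 − 0.021) = €64,065.9341
Discount to today: PV = €64,065.9341 / (1 + 0.112)^6 = €64,065.9341 / 1.890727 = €33,884.29

€33884.29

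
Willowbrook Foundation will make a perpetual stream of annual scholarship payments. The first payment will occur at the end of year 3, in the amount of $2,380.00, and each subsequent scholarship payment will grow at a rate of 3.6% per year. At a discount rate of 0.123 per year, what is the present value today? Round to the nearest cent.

$21691.93

Value at end of year 2: C₁ / (r − g) = $2,380.00 / (0.123 − 0.036) = $27,356.3218
Discount to today: PV = $27,356.3218 / (1 + 0.123)^2 = $27,356.3218 / 1.261129 = $21,691.93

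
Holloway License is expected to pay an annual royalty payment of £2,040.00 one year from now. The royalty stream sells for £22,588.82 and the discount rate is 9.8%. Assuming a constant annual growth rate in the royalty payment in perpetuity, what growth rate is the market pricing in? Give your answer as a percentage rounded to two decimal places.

0.77%

P = D₁/(r−g) ⇒ g = r − D₁/P = 0.098 − £2,040.00/£22,588.82 = 0.007690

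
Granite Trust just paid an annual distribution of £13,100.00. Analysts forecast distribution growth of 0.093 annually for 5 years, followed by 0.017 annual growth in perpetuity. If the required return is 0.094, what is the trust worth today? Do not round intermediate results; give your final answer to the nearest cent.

D_1 = 14318.30000
D_2 = 15649.90190
D_3 = 17105.34278
D_4 = 18696.13965
D_5 = 20434.88064
Terminal value at year 5: TV = D_5×(1+g_2)/(r−g_2) = 20782.27361/0.077 = 269899.65732
P_0 = D_1/(1+r)^1 + D_2/(1+r)^2 + D_3/(1+r)^3 + D_4/(1+r)^4 + D_5/(1+r)^5 + TV/(1+r)^5
    = 13088.02559 + 13076.06213 + 13064.10961 + 13052.16801 + 13040.23733 + 172232.74494 = 237553.34761

£237553.35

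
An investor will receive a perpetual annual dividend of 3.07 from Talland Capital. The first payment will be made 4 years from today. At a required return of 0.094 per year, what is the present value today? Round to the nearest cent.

24.94

Value at end of year 3: C / r = 3.07 / 0.094 = 32.6596
Discount to today: PV = 32.6596 / (1 + 0.094)^3 = 32.6596 / 1.309339 = 24.94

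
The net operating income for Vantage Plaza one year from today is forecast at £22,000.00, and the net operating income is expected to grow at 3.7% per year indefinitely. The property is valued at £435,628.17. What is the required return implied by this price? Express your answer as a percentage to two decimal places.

P = D₁/(r − g) ⇒ r = D₁/P + g = £22,000.0000/£435,628.17 + 0.037 = 0.050502 + 0.037 = 0.087502

8.75%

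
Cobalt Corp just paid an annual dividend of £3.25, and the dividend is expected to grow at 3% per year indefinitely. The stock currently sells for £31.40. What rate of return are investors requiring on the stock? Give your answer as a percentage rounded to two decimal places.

D₁ = £3.25 × 1.03 = £3.3475
P = D₁/(r − g) ⇒ r = D₁/P + g = £3.3475/£31.40 + 0.03 = 0.106608 + 0.03 = 0.136608

13.66%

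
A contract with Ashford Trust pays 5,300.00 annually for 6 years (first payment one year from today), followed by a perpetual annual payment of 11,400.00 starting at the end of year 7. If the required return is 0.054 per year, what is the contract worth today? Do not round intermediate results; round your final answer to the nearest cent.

PV of 6-year annuity: 5,300.00 × [1 − (1+0.054)^−6] / 0.054 = 26560.44237
Perpetuity value at year 6: 11,400.00 / 0.054 = 211111.11111
PV of perpetuity: 211111.11111 / (1+0.054)^6 = 153981.10300
Total PV = 26560.44237 + 153981.10300 = 180541.54537

180541.55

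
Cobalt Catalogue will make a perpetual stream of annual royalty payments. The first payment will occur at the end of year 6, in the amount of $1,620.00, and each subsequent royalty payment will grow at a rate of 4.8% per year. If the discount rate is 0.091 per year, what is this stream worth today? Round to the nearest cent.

Value at end of year 5: C₁ / (r − g) = $1,620.00 / (0.091 − 0.048) = $37,674.4186
Discount to today: PV = $37,674.4186 / (1 + 0.091)^5 = $37,674.4186 / 1.545695 = $24,373.78

$24373.78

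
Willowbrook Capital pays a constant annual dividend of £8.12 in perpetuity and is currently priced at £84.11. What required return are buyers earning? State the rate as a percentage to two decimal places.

P = C/r ⇒ r = C/P = £8.12/£84.11 = 0.096540

9.65%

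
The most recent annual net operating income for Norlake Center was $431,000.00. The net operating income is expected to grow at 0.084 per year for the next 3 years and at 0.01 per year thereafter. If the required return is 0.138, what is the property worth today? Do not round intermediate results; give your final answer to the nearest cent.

$4113465.19

D_1 = 467204.00000
D_2 = 506449.13600
D_3 = 548990.86342
Terminal value at year 3: TV = D_3×(1+g_2)/(r−g_2) = 554480.77206/0.128 = 4331881.03171
P_0 = D_1/(1+r)^1 + D_2/(1+r)^2 + D_3/(1+r)^3 + TV/(1+r)^3
    = 410548.33040 + 391067.12668 + 372510.33859 + 2939339.39045 = 4113465.18612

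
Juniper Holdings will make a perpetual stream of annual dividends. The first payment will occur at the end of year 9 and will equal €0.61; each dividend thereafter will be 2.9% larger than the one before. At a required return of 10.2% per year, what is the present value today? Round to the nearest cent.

€3.84

Value at end of year 8: C₁ / (r − g) = €0.61 / (0.102 − 0.029) = €8.3562
Discount to today: PV = €8.3562 / (1 + 0.102)^8 = €8.3562 / 2.174967 = €3.84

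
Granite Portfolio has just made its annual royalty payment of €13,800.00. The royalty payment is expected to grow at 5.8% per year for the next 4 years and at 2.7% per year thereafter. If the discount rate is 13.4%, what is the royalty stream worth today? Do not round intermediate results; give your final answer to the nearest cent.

€146909.64

D_1 = 14600.40000
D_2 = 15447.22320
D_3 = 16343.16215
D_4 = 17291.06555
Terminal value at year 4: TV = D_4×(1+g_2)/(r−g_2) = 17757.92432/0.107 = 165961.90953
P_0 = D_1/(1+r)^1 + D_2/(1+r)^2 + D_3/(1+r)^3 + D_4/(1+r)^4 + TV/(1+r)^4
    = 12875.13228 + 12012.24863 + 11207.19493 + 10456.09545 + 100358.97218 = 146909.64347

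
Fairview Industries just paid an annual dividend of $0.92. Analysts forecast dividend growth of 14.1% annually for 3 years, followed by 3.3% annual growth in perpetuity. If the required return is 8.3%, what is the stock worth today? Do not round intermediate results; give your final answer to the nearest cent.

D_1 = 1.04972
D_2 = 1.19773
D_3 = 1.36661
Terminal value at year 3: TV = D_3×(1+g_2)/(r−g_2) = 1.41171/0.05 = 28.23417
P_0 = D_1/(1+r)^1 + D_2/(1+r)^2 + D_3/(1+r)^3 + TV/(1+r)^3
    = 0.96927 + 1.02118 + 1.07587 + 22.22745 = 25.29377

$25.29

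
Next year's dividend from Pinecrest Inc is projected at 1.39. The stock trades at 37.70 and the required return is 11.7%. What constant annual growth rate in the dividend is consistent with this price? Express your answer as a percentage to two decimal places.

P = D₁/(r−g) ⇒ g = r − D₁/P = 0.117 − 1.39/37.70 = 0.080130

8.01%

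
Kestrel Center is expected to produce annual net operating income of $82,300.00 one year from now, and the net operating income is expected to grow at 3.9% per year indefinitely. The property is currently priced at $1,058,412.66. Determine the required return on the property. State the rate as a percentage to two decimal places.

11.68%

P = D₁/(r − g) ⇒ r = D₁/P + g = $82,300.0000/$1,058,412.66 + 0.039 = 0.077758 + 0.039 = 0.116758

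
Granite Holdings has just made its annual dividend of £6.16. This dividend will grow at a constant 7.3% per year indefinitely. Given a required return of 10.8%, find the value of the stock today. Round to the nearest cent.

D₁ = D₀ × (1 + g) = £6.16 × 1.073 = £6.6097
Growing perpetuity: P = D₁ / (r − g) = £6.6097 / (0.108 − 0.073) = £188.85

£188.85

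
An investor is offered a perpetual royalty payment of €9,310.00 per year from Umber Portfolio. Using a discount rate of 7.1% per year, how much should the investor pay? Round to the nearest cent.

€131126.76

Level perpetuity: PV = C / r = €9,310.00 / 0.071 = €131,126.76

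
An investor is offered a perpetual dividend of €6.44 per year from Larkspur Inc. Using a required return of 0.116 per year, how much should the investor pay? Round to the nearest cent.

Level perpetuity: PV = C / r = €6.44 / 0.116 = €55.52

€55.52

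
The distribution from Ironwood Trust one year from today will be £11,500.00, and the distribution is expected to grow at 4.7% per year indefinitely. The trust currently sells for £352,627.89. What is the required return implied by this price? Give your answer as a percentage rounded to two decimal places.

7.96%

P = D₁/(r − g) ⇒ r = D₁/P + g = £11,500.0000/£352,627.89 + 0.047 = 0.032612 + 0.047 = 0.079612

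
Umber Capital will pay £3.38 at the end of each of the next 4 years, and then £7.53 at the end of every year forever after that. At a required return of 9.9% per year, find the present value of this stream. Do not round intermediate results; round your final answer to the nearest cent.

£62.88

PV of 4-year annuity: £3.38 × [1 − (1+0.099)^−4] / 0.099 = 10.73738
Perpetuity value at year 4: £7.53 / 0.099 = 76.06061
PV of perpetuity: 76.06061 / (1+0.099)^4 = 52.13976
Total PV = 10.73738 + 52.13976 = 62.87714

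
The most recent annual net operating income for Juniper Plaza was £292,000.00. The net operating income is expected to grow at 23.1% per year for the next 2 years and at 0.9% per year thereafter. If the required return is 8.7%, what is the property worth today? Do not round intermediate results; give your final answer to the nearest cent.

D_1 = 359452.00000
D_2 = 442485.41200
Terminal value at year 2: TV = D_2×(1+g_2)/(r−g_2) = 446467.78071/0.078 = 5723945.90651
P_0 = D_1/(1+r)^1 + D_2/(1+r)^2 + TV/(1+r)^2
    = 330682.61270 + 374489.69294 + 4844360.25870 = 5549532.56434

£5549532.56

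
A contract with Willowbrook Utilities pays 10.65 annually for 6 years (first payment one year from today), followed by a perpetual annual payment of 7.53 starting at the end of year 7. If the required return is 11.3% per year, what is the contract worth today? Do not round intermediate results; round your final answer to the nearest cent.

79.72

PV of 6-year annuity: 10.65 × [1 − (1+0.113)^−6] / 0.113 = 44.66851
Perpetuity value at year 6: 7.53 / 0.113 = 66.63717
PV of perpetuity: 66.63717 / (1+0.113)^6 = 35.05464
Total PV = 44.66851 + 35.05464 = 79.72315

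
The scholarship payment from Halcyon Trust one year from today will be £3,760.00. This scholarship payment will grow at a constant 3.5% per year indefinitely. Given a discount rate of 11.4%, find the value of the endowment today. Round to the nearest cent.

Growing perpetuity: P = D₁ / (r − g) = £3,760.0000 / (0.114 − 0.035) = £47,594.94

£47594.94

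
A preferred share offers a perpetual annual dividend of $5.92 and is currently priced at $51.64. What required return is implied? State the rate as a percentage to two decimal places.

11.46%

P = C/r ⇒ r = C/P = $5.92/$51.64 = 0.114640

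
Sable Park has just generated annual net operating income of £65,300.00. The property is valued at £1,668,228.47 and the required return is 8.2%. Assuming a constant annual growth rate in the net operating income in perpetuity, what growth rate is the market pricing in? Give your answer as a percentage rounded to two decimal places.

4.12%

P = D₀(1+g)/(r−g) ⇒ P(r−g) = D₀(1+g) ⇒ g(P+D₀) = P·r − D₀
g = (P·r − D₀)/(P + D₀) = (£1,668,228.47×0.082 − £65,300.00) / (£1,668,228.47 + £65,300.00) = 0.041242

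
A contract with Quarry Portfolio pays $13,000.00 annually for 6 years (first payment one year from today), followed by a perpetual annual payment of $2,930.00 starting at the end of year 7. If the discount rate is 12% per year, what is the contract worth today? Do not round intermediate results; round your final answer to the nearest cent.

$65818.54

PV of 6-year annuity: $13,000.00 × [1 − (1+0.12)^−6] / 0.12 = 53448.29521
Perpetuity value at year 6: $2,930.00 / 0.12 = 24416.66667
PV of perpetuity: 24416.66667 / (1+0.12)^6 = 12370.24321
Total PV = 53448.29521 + 12370.24321 = 65818.53841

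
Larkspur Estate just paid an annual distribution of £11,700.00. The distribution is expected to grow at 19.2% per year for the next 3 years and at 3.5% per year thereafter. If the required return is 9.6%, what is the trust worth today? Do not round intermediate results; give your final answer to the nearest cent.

£296999.71

D_1 = 13946.40000
D_2 = 16624.10880
D_3 = 19815.93769
Terminal value at year 3: TV = D_3×(1+g_2)/(r−g_2) = 20509.49551/0.061 = 336221.23785
P_0 = D_1/(1+r)^1 + D_2/(1+r)^2 + D_3/(1+r)^3 + TV/(1+r)^3
    = 12724.81752 + 13839.40007 + 15051.61030 + 255383.87968 = 296999.70758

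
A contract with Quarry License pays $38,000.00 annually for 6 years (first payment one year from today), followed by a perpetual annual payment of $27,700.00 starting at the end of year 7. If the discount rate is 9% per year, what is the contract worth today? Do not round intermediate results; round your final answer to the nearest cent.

$353982.74

PV of 6-year annuity: $38,000.00 × [1 − (1+0.09)^−6] / 0.09 = 170464.90643
Perpetuity value at year 6: $27,700.00 / 0.09 = 307777.77778
PV of perpetuity: 307777.77778 / (1+0.09)^6 = 183517.83283
Total PV = 170464.90643 + 183517.83283 = 353982.73926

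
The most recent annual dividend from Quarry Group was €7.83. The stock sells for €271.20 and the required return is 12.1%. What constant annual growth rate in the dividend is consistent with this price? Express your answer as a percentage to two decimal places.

P = D₀(1+g)/(r−g) ⇒ P(r−g) = D₀(1+g) ⇒ g(P+D₀) = P·r − D₀
g = (P·r − D₀)/(P + D₀) = (€271.20×0.121 − €7.83) / (€271.20 + €7.83) = 0.089543

8.95%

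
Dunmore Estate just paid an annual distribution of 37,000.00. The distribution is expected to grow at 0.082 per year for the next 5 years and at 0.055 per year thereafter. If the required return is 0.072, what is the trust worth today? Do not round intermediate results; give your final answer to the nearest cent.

2595533.16

D_1 = 40034.00000
D_2 = 43316.78800
D_3 = 46868.76462
D_4 = 50712.00331
D_5 = 54870.38759
Terminal value at year 5: TV = D_5×(1+g_2)/(r−g_2) = 57888.25890/0.017 = 3405191.70021
P_0 = D_1/(1+r)^1 + D_2/(1+r)^2 + D_3/(1+r)^3 + D_4/(1+r)^4 + D_5/(1+r)^5 + TV/(1+r)^5
    = 37345.14925 + 37693.51818 + 38045.13682 + 38400.03549 + 38758.24477 + 2405291.07272 = 2595533.15725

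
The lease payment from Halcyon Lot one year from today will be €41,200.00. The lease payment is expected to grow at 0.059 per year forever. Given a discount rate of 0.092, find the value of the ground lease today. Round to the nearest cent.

Growing perpetuity: P = D₁ / (r − g) = €41,200.0000 / (0.092 − 0.059) = €1,248,484.85

€1248484.85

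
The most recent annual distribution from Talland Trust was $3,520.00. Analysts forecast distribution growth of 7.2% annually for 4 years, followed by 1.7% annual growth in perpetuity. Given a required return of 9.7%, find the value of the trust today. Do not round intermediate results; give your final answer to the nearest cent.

$54102.10

D_1 = 3773.44000
D_2 = 4045.12768
D_3 = 4336.37687
D_4 = 4648.59601
Terminal value at year 4: TV = D_4×(1+g_2)/(r−g_2) = 4727.62214/0.08 = 59095.27675
P_0 = D_1/(1+r)^1 + D_2/(1+r)^2 + D_3/(1+r)^3 + D_4/(1+r)^4 + TV/(1+r)^4
    = 3439.78122 + 3361.39058 + 3284.78642 + 3209.92803 + 40806.21003 = 54102.09628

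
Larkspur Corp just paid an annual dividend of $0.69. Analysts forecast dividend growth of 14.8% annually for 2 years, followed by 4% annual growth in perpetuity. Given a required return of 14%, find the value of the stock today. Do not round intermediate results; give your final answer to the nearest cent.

$8.67

D_1 = 0.79212
D_2 = 0.90935
Terminal value at year 2: TV = D_2×(1+g_2)/(r−g_2) = 0.94573/0.1 = 9.45728
P_0 = D_1/(1+r)^1 + D_2/(1+r)^2 + TV/(1+r)^2
    = 0.69484 + 0.69972 + 7.27707 = 8.67163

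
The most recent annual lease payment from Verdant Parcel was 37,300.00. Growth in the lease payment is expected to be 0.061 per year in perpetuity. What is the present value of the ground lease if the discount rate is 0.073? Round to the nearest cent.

D₁ = D₀ × (1 + g) = 37,300.00 × 1.061 = 39,575.3000
Growing perpetuity: P = D₁ / (r − g) = 39,575.3000 / (0.073 − 0.061) = 3,297,941.67

3297941.67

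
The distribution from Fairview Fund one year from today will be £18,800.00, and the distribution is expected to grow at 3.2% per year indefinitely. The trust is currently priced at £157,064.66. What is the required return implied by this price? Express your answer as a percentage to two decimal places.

15.17%

P = D₁/(r − g) ⇒ r = D₁/P + g = £18,800.0000/£157,064.66 + 0.032 = 0.119696 + 0.032 = 0.151696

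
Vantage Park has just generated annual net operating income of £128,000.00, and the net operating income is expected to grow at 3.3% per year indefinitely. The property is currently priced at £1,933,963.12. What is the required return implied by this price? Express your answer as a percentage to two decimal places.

D₁ = £128,000.00 × 1.033 = £132,224.0000
P = D₁/(r − g) ⇒ r = D₁/P + g = £132,224.0000/£1,933,963.12 + 0.033 = 0.068369 + 0.033 = 0.101369

10.14%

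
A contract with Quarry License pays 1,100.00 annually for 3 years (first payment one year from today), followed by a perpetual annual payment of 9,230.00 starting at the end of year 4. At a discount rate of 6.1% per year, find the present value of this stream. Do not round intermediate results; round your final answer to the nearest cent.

PV of 3-year annuity: 1,100.00 × [1 − (1+0.061)^−3] / 0.061 = 2934.88153
Perpetuity value at year 3: 9,230.00 / 0.061 = 151311.47541
PV of perpetuity: 151311.47541 / (1+0.061)^3 = 126685.15126
Total PV = 2934.88153 + 126685.15126 = 129620.03280

129620.03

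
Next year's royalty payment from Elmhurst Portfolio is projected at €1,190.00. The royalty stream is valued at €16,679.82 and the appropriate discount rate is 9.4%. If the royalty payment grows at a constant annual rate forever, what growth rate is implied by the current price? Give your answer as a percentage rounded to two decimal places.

P = D₁/(r−g) ⇒ g = r − D₁/P = 0.094 − €1,190.00/€16,679.82 = 0.022656

2.27%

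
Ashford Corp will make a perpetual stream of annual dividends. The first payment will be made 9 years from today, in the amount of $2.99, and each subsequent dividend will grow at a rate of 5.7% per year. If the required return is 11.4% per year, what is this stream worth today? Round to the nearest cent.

$22.12

Value at end of year 8: C₁ / (r − g) = $2.99 / (0.114 − 0.057) = $52.4561
Discount to today: PV = $52.4561 / (1 + 0.114)^8 = $52.4561 / 2.371819 = $22.12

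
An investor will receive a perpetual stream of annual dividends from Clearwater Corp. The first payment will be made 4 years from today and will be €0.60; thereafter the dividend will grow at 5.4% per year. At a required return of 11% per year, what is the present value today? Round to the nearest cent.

Value at end of year 3: C₁ / (r − g) = €0.60 / (0.11 − 0.054) = €10.7143
Discount to today: PV = €10.7143 / (1 + 0.11)^3 = €10.7143 / 1.367631 = €7.83

€7.83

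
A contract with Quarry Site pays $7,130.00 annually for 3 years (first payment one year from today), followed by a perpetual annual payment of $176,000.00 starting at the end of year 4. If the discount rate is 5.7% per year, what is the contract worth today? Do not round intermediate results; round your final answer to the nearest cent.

$2633810.57

PV of 3-year annuity: $7,130.00 × [1 − (1+0.057)^−3] / 0.057 = 19164.85595
Perpetuity value at year 3: $176,000.00 / 0.057 = 3087719.29825
PV of perpetuity: 3087719.29825 / (1+0.057)^3 = 2614645.71510
Total PV = 19164.85595 + 2614645.71510 = 2633810.57105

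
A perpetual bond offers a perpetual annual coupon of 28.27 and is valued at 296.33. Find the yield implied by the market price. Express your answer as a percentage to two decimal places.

9.54%

P = C/r ⇒ r = C/P = 28.27/296.33 = 0.095400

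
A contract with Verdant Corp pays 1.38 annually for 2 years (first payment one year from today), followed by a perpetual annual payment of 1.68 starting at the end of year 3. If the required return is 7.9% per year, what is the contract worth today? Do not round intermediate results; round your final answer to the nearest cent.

20.73

PV of 2-year annuity: 1.38 × [1 − (1+0.079)^−2] / 0.079 = 2.46428
Perpetuity value at year 2: 1.68 / 0.079 = 21.26582
PV of perpetuity: 21.26582 / (1+0.079)^2 = 18.26583
Total PV = 2.46428 + 18.26583 = 20.73011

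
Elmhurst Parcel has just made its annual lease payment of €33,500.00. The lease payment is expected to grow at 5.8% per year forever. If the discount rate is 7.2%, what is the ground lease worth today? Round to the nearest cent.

D₁ = D₀ × (1 + g) = €33,500.00 × 1.058 = €35,443.0000
Growing perpetuity: P = D₁ / (r − g) = €35,443.0000 / (0.072 − 0.058) = €2,531,642.86

€2531642.86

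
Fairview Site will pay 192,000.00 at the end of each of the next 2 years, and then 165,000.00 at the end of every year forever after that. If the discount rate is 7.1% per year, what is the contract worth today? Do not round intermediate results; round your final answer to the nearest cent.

2372692.57

PV of 2-year annuity: 192,000.00 × [1 − (1+0.071)^−2] / 0.071 = 346658.92501
Perpetuity value at year 2: 165,000.00 / 0.071 = 2323943.66197
PV of perpetuity: 2323943.66197 / (1+0.071)^2 = 2026033.64829
Total PV = 346658.92501 + 2026033.64829 = 2372692.57330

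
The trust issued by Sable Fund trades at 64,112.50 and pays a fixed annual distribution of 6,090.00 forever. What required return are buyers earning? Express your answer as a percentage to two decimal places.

P = C/r ⇒ r = C/P = 6,090.00/64,112.50 = 0.094989

9.50%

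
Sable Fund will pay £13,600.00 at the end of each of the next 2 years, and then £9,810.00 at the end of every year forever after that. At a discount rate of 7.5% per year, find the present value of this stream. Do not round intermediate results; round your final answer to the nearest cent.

£137605.19

PV of 2-year annuity: £13,600.00 × [1 − (1+0.075)^−2] / 0.075 = 24419.68632
Perpetuity value at year 2: £9,810.00 / 0.075 = 130800.00000
PV of perpetuity: 130800.00000 / (1+0.075)^2 = 113185.50568
Total PV = 24419.68632 + 113185.50568 = 137605.19200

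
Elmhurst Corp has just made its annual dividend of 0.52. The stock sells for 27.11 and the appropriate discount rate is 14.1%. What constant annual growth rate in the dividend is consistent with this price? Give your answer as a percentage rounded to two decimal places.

11.95%

P = D₀(1+g)/(r−g) ⇒ P(r−g) = D₀(1+g) ⇒ g(P+D₀) = P·r − D₀
g = (P·r − D₀)/(P + D₀) = (27.11×0.141 − 0.52) / (27.11 + 0.52) = 0.119526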